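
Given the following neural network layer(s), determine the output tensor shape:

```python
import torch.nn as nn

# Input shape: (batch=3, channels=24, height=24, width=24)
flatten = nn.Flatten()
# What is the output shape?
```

Input: (3, 24, 24, 24) -> Output: (3, 13824)

Answer: (3, 13824)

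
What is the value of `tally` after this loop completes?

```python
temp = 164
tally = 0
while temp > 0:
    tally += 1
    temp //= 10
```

Count digits by repeated division by 10
`tally` takes the values: 0 → 1 → 2 → 3

Answer: 3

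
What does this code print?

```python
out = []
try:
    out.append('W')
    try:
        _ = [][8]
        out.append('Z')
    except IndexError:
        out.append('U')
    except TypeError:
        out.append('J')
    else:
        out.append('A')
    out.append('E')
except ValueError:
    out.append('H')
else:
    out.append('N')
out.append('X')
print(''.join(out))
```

Execution trace: 'W' (try body) → 'U' (inner except IndexError) → 'E' (try body, no exception) → 'N' (else) → 'X' (after the try/except). Output: WUENX

Answer: WUENX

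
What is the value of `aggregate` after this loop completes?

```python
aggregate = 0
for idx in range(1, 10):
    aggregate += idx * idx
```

Sum of squares 1² to 9² = 285
`aggregate` takes the values: 0 → 1 → 5 → 14 → 30 → 55 → 91 → 140 → 204 → 285

Answer: 285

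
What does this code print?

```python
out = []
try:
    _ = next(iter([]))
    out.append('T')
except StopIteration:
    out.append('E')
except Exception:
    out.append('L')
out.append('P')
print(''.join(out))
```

Execution trace: 'E' (except StopIteration) → 'P' (after the try/except). Output: EP

Answer: EP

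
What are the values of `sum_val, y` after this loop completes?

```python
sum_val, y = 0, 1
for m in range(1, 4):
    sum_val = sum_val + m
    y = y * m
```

Sum and factorial of 1 to 3
`sum_val, y` takes the values: (0, 1) → (1, 1) → (3, 1) → (3, 2) → (6, 2) → (6, 6)

Answer: 6, 6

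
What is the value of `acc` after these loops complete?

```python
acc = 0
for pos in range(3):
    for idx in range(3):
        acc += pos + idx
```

Sum of all pos+idx for pos,idx in 3x3
`acc` takes the values: 0 → 1 → 3 → 4 → 6 → 9 → 11 → 14 → 18

Answer: 18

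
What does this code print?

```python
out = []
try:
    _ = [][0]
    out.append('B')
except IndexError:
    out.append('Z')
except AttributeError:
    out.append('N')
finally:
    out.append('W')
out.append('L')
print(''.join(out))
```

Execution trace: 'Z' (except IndexError) → 'W' (finally) → 'L' (after the try/except). Output: ZWL

Answer: ZWL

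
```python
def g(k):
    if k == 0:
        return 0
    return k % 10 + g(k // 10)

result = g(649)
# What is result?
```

Sum of digits of 649: 9 + 4 + 6 = 19

Answer: 19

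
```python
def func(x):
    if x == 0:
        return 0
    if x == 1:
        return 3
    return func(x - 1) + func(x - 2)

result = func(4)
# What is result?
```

Build up from base cases: func(0)=0, func(1)=3, func(2)=3, func(3)=6, func(4)=9

Answer: 9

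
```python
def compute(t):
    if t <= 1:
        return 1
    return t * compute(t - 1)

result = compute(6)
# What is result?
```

compute(6) = 6 * 5 * 4 * 3 * 2 * 1 = 720

Answer: 720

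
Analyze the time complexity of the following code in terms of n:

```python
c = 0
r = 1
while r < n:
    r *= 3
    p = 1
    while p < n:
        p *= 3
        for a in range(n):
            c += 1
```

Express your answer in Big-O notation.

Each loop level contributes: log n × log n × n. Multiplying the contributions gives O(n log² n).

Answer: O(n log² n)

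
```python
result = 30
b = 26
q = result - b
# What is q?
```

Trace:
`result = 30` → result = 30
`b = 26` → b = 26
`q = result - b` → q = 4
So q = 4

Answer: 4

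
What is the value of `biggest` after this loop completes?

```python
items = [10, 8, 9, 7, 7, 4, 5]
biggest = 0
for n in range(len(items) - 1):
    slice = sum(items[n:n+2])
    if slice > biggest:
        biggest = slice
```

Max sum of 2-element window in [10, 8, 9, 7, 7, 4, 5]
`biggest` takes the values: 0 → 18

Answer: 18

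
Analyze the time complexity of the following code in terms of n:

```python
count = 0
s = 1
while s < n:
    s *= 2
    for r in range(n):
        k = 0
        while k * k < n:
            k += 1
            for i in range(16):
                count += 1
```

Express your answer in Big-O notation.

Each loop level contributes: log n × n × √n × 1. Multiplying the contributions gives O(n√n log n).

Answer: O(n√n log n)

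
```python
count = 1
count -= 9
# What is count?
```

Trace:
`count = 1` → count = 1
`count -= 9` → count = -8
So count = -8

Answer: -8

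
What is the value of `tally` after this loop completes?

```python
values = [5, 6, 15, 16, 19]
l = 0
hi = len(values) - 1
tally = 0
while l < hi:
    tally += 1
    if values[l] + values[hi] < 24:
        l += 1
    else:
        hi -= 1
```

Steps to find pair summing to 24
`tally` takes the values: 0 → 1 → 2 → 3 → 4

Answer: 4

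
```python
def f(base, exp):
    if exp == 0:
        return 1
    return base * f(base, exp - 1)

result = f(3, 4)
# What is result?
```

f(3, 4) = 3 * 3 * 3 * 3 = 81

Answer: 81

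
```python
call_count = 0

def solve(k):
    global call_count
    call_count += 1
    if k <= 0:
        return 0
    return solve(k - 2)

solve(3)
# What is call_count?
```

Linear recursion stepping by 2: 3 calls from k=3 down to ≤0.

Answer: 3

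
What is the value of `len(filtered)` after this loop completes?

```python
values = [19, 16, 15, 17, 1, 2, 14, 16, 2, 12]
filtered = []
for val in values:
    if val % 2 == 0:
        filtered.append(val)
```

Count even numbers in [19, 16, 15, 17, 1, 2, 14, 16, 2, 12]
`filtered` takes the values: [] → [16] → [16, 2] → [16, 2, 14] → [16, 2, 14, 16] → [16, 2, 14, 16, 2] → [16, 2, 14, 16, 2, 12]
So `len(filtered)` = 6

Answer: 6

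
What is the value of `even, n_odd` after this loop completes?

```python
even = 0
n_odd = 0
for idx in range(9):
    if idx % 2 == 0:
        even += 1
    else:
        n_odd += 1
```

Count evens and odds in range(9)
`even, n_odd` takes the values: (0, 0) → (1, 0) → (1, 1) → (2, 1) → (2, 2) → (3, 2) → (3, 3) → (4, 3) → (4, 4) → (5, 4)

Answer: 5, 4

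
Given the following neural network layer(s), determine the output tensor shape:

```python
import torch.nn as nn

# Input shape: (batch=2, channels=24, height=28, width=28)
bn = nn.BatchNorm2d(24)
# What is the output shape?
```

Input: (2, 24, 28, 28) -> Output: (2, 24, 28, 28)

Answer: (2, 24, 28, 28)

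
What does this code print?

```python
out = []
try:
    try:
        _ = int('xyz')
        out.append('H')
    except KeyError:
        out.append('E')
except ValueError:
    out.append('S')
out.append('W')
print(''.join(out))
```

Execution trace: 'S' (outer except ValueError) → 'W' (after the try/except). Output: SW

Answer: SW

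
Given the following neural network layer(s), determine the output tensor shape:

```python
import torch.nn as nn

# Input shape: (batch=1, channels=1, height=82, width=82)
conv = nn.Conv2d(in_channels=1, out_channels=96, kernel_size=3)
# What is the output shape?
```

Input: (1, 1, 82, 82) -> Output: (1, 96, 80, 80)

Answer: (1, 96, 80, 80)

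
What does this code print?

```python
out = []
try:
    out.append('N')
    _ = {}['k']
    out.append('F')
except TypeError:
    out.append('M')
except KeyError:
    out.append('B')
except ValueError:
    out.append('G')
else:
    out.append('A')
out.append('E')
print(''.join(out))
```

Execution trace: 'N' (try body) → 'B' (except KeyError) → 'E' (after the try/except). Output: NBE

Answer: NBE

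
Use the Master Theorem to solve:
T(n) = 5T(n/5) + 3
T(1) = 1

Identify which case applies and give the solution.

a=5, b=5, f(n)=3. log_5(5) = 1. Since c=0 < 1, Case 1 applies: T(n) = Θ(n^log_b(a)) = O(n).

Answer: O(n) - Case 1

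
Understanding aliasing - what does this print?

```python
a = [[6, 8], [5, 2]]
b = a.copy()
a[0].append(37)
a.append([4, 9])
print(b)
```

Key concept: shallow copy with nested lists.
Step by step:
`a = [[6, 8], [5, 2]]` → a = [[6, 8], [5, 2]]
`b = a.copy()` → b = [[6, 8], [5, 2]]
`a[0].append(37)` → a = [[6, 8, 37], [5, 2]]; b = [[6, 8, 37], [5, 2]]
`a.append([4, 9])` → a = [[6, 8, 37], [5, 2], [4, 9]]
`print(b)` → prints [[6, 8, 37], [5, 2]]

Answer: [[6, 8, 37], [5, 2]]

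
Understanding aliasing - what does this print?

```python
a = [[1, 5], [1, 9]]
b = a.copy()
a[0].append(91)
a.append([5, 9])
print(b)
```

Key concept: shallow copy with nested lists.
Step by step:
`a = [[1, 5], [1, 9]]` → a = [[1, 5], [1, 9]]
`b = a.copy()` → b = [[1, 5], [1, 9]]
`a[0].append(91)` → a = [[1, 5, 91], [1, 9]]; b = [[1, 5, 91], [1, 9]]
`a.append([5, 9])` → a = [[1, 5, 91], [1, 9], [5, 9]]
`print(b)` → prints [[1, 5, 91], [1, 9]]

Answer: [[1, 5, 91], [1, 9]]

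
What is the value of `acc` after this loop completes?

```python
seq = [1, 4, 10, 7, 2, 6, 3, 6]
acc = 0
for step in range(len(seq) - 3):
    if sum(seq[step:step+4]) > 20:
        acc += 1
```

Count windows with sum > 20
`acc` takes the values: 0 → 1 → 2 → 3

Answer: 3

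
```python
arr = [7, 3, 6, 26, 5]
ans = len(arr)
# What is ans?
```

Trace:
`arr = [7, 3, 6, 26, 5]` → arr = [7, 3, 6, 26, 5]
`ans = len(arr)` → ans = 5
So ans = 5

Answer: 5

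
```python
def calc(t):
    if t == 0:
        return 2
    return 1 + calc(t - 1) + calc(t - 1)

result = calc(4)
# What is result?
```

calc(t) = 1 + 2·calc(t-1), calc(0)=2. Closed form: (2+1)·2^4 - 1 = 47.

Answer: 47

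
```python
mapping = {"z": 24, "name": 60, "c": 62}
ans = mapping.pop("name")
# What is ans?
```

Trace:
`mapping = {"z": 24, "name": 60, "c": 62}` → mapping = {'z': 24, 'name': 60, 'c': 62}
`ans = mapping.pop("name")` → mapping = {'z': 24, 'c': 62}; ans = 60
So ans = 60

Answer: 60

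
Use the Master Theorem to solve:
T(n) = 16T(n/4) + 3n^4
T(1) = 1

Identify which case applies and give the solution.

a=16, b=4, f(n)=3n^4. log_4(16) = 2. Since c=4 > 2 and the regularity condition holds (16(n/4)^4 = (16/4^4)n^4 with 16/4^4 < 1), Case 3 applies: T(n) = Θ(f(n)) = O(n^4).

Answer: O(n^4) - Case 3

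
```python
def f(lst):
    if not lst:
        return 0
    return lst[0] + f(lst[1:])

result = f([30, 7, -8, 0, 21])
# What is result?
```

30 + 7 + (-8) + 0 + 21 + 0 = 50

Answer: 50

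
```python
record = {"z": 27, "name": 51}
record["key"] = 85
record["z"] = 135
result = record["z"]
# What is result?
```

Trace:
`record = {"z": 27, "name": 51}` → record = {'z': 27, 'name': 51}
`record["key"] = 85` → record = {'z': 27, 'name': 51, 'key': 85}
`record["z"] = 135` → record = {'z': 135, 'name': 51, 'key': 85}
`result = record["z"]` → result = 135
So result = 135

Answer: 135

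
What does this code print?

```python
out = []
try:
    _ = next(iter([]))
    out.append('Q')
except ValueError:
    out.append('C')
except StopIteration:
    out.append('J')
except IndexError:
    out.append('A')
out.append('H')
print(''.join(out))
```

Execution trace: 'J' (except StopIteration) → 'H' (after the try/except). Output: JH

Answer: JH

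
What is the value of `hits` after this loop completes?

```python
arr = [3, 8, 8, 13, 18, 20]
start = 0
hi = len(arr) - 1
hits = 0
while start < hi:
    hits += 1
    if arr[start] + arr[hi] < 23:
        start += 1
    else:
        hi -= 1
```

Steps to find pair summing to 23
`hits` takes the values: 0 → 1 → 2 → 3 → 4 → 5

Answer: 5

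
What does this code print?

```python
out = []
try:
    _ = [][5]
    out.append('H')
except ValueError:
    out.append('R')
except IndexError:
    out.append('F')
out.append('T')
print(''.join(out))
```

Execution trace: 'F' (except IndexError) → 'T' (after the try/except). Output: FT

Answer: FT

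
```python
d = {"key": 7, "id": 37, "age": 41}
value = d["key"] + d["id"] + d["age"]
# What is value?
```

Trace:
`d = {"key": 7, "id": 37, "age": 41}` → d = {'key': 7, 'id': 37, 'age': 41}
`value = d["key"] + d["id"] + d["age"]` → value = 85
So value = 85

Answer: 85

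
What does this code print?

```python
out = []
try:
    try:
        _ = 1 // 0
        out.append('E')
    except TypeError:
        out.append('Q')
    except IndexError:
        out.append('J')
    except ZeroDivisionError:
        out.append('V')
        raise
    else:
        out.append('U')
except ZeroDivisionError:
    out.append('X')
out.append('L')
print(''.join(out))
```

Execution trace: 'V' (inner except ZeroDivisionError) → 'X' (outer except ZeroDivisionError) → 'L' (after the try/except). Output: VXL

Answer: VXL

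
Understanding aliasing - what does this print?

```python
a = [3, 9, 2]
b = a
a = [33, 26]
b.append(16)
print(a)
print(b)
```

Key concept: rebinding vs mutation: a is rebound to a new list, b still points at the original.
Step by step:
`a = [3, 9, 2]` → a = [3, 9, 2]
`b = a` → b = [3, 9, 2] (same object as a)
`a = [33, 26]` → a = [33, 26]
`b.append(16)` → b = [3, 9, 2, 16]
`print(a)` → prints [33, 26]
`print(b)` → prints [3, 9, 2, 16]

Answer:
[33, 26]
[3, 9, 2, 16]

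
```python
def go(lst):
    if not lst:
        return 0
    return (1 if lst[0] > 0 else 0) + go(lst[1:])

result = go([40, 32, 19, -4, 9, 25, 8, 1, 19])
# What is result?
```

Count of positive elements in [40, 32, 19, -4, 9, 25, 8, 1, 19] = 8

Answer: 8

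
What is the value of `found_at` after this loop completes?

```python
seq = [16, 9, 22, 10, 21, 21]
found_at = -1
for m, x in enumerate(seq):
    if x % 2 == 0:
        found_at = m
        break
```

First even number index in [16, 9, 22, 10, 21, 21]
`found_at` takes the values: -1 → 0

Answer: 0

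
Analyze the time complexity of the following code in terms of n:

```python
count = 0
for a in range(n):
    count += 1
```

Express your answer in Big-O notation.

Each loop level contributes: n. Multiplying the contributions gives O(n).

Answer: O(n)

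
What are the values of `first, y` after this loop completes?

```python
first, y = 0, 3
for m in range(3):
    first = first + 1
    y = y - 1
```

first goes 0→3, y goes 3→0
`first, y` takes the values: (0, 3) → (1, 3) → (1, 2) → (2, 2) → (2, 1) → (3, 1) → (3, 0)

Answer: 3, 0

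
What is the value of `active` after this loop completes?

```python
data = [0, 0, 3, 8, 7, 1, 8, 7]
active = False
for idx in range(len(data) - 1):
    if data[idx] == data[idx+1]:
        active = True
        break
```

Check consecutive duplicates in [0, 0, 3, 8, 7, 1, 8, 7]
`active` takes the values: False → True

Answer: True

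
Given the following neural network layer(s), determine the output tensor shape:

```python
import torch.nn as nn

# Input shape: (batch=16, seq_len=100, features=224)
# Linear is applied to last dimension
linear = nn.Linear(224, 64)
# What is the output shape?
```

Input: (16, 100, 224) -> Output: (16, 100, 64)

Answer: (16, 100, 64)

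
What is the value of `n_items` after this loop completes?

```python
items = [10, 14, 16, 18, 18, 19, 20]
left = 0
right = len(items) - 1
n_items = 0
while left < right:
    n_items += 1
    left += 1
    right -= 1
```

Iterations until pointers meet (list length 7)
`n_items` takes the values: 0 → 1 → 2 → 3

Answer: 3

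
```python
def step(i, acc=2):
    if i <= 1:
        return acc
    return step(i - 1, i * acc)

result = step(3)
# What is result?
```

Accumulator trace (n, acc): (3, 2) -> (2, 6) -> (1, 12) -> return 12

Answer: 12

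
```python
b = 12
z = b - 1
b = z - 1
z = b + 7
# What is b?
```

Trace:
`b = 12` → b = 12
`z = b - 1` → z = 11
`b = z - 1` → b = 10
`z = b + 7` → z = 17
So b = 10

Answer: 10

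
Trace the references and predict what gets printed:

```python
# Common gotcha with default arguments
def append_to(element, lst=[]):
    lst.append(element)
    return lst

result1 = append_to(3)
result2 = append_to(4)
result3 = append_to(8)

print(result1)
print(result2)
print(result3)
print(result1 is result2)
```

Key concept: mutable default argument gotcha.
Step by step:
`result1 = append_to(3)` → result1 = [3]
`result2 = append_to(4)` → result1 = [3, 4] (same object as result2); result2 = [3, 4] (same object as result1)
`result3 = append_to(8)` → result1 = [3, 4, 8] (same object as result2, result3); result2 = [3, 4, 8] (same object as result1, result3); result3 = [3, 4, 8] (same object as result1, result2)
`print(result1)` → prints [3, 4, 8]
`print(result2)` → prints [3, 4, 8]
`print(result3)` → prints [3, 4, 8]
`print(result1 is result2)` → prints True

Answer:
[3, 4, 8]
[3, 4, 8]
[3, 4, 8]
True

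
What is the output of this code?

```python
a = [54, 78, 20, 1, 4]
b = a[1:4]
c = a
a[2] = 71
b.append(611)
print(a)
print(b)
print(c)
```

Key concept: slice vs alias.
Step by step:
`a = [54, 78, 20, 1, 4]` → a = [54, 78, 20, 1, 4]
`b = a[1:4]` → b = [78, 20, 1]
`c = a` → c = [54, 78, 20, 1, 4] (same object as a)
`a[2] = 71` → a = [54, 78, 71, 1, 4] (same object as c); c = [54, 78, 71, 1, 4] (same object as a)
`b.append(611)` → b = [78, 20, 1, 611]
`print(a)` → prints [54, 78, 71, 1, 4]
`print(b)` → prints [78, 20, 1, 611]
`print(c)` → prints [54, 78, 71, 1, 4]

Answer:
[54, 78, 71, 1, 4]
[78, 20, 1, 611]
[54, 78, 71, 1, 4]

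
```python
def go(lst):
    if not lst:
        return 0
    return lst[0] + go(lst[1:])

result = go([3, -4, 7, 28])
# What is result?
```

3 + (-4) + 7 + 28 + 0 = 34

Answer: 34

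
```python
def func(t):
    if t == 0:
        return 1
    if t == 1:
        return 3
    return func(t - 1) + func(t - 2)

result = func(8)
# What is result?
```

Build up from base cases: func(0)=1, func(1)=3, func(2)=4, func(3)=7, func(4)=11, func(5)=18, func(6)=29, ..., func(8)=76

Answer: 76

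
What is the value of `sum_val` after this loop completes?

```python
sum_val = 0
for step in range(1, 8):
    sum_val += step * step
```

Sum of squares 1² to 7² = 140
`sum_val` takes the values: 0 → 1 → 5 → 14 → 30 → 55 → 91 → 140

Answer: 140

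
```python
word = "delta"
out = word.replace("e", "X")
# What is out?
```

Trace:
`word = "delta"` → word = 'delta'
`out = word.replace("e", "X")` → out = 'dXlta'
So out = 'dXlta'

Answer: 'dXlta'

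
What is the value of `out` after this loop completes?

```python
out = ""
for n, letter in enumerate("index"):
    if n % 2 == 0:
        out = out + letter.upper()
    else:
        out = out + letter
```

Uppercase even positions in 'index'
`out` takes the values: "" → "I" → "In" → "InD" → "InDe" → "InDeX"

Answer: "InDeX"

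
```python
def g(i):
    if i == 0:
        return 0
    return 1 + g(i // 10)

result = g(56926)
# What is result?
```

Count of digits of 56926: 5

Answer: 5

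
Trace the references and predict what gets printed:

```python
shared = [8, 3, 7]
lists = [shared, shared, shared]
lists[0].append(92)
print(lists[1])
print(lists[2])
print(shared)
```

Key concept: list of same reference.
Step by step:
`shared = [8, 3, 7]` → shared = [8, 3, 7]
`lists = [shared, shared, shared]` → lists = [[8, 3, 7], [8, 3, 7], [8, 3, 7]]
`lists[0].append(92)` → shared = [8, 3, 7, 92]; lists = [[8, 3, 7, 92], [8, 3, 7, 92], [8, 3, 7, 92]]
`print(lists[1])` → prints [8, 3, 7, 92]
`print(lists[2])` → prints [8, 3, 7, 92]
`print(shared)` → prints [8, 3, 7, 92]

Answer:
[8, 3, 7, 92]
[8, 3, 7, 92]
[8, 3, 7, 92]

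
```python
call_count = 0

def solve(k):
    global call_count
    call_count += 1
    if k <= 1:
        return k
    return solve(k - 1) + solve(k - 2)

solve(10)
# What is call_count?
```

Calls(k) = 1 + Calls(k-1) + Calls(k-2); Calls(0)=Calls(1)=1. For k=10 this gives 177.

Answer: 177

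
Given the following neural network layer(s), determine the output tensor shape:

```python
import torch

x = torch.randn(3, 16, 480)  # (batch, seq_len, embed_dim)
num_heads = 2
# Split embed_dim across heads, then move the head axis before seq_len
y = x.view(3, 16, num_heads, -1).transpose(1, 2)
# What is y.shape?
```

Input: (3, 16, 480) -> head_dim = 480 // 2 = 240; after view: (3, 16, 2, 240) -> after transpose(1, 2): (3, 2, 16, 240) -> Output: (3, 2, 16, 240)

Answer: (3, 2, 16, 240)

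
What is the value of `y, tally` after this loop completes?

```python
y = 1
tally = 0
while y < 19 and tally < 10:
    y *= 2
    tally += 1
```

Double until >= 19 or 10 iterations
`y, tally` takes the values: (1, 0) → (2, 0) → (2, 1) → (4, 1) → (4, 2) → (8, 2) → (8, 3) → (16, 3) → (16, 4) → (32, 4) → (32, 5)

Answer: 32, 5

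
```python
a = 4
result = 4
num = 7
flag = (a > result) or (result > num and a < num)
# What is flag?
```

Trace:
`a = 4` → a = 4
`result = 4` → result = 4
`num = 7` → num = 7
`flag = (a > result) or (result > num and a < num)` → flag = False
So flag = False

Answer: False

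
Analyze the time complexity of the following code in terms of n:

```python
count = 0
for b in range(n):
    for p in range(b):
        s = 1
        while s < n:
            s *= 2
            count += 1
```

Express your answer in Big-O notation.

Each loop level contributes: n × n × log n. Multiplying the contributions gives O(n^2 log n).

Answer: O(n^2 log n)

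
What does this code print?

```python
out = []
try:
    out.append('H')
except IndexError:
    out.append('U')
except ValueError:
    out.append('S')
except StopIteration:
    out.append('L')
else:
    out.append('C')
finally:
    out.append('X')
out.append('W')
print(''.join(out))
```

Execution trace: 'H' (try body, no exception) → 'C' (else) → 'X' (finally) → 'W' (after the try/except). Output: HCXW

Answer: HCXW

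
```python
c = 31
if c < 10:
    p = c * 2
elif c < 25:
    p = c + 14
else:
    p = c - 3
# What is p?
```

Trace:
`c = 31` → c = 31
`if c < 10: ...` → c < 10 is False, c < 25 is False, take else branch → p = 28
So p = 28

Answer: 28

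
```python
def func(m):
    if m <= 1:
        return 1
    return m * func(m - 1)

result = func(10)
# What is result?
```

func(10) = 10 * 9 * 8 * 7 * 6 * 5 * 4 * 3 * 2 * 1 = 3628800

Answer: 3628800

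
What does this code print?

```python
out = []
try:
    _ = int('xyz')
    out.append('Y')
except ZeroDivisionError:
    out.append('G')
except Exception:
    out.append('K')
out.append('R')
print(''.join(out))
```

Execution trace: 'K' (except Exception) → 'R' (after the try/except). Output: KR

Answer: KR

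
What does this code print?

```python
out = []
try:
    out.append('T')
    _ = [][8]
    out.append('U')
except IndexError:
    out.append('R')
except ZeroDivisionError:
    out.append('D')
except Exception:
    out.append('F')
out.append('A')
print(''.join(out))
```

Execution trace: 'T' (try body) → 'R' (except IndexError) → 'A' (after the try/except). Output: TRA

Answer: TRA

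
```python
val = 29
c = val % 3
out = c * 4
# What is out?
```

Trace:
`val = 29` → val = 29
`c = val % 3` → c = 2
`out = c * 4` → out = 8
So out = 8

Answer: 8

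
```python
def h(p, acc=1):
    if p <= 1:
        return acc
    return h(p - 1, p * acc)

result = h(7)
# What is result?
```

Accumulator trace (n, acc): (7, 1) -> (6, 7) -> (5, 42) -> (4, 210) -> (3, 840) -> (2, 2520) -> (1, 5040) -> return 5040

Answer: 5040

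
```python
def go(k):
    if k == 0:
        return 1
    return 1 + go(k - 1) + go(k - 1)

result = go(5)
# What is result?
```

go(k) = 1 + 2·go(k-1), go(0)=1. Closed form: (1+1)·2^5 - 1 = 63.

Answer: 63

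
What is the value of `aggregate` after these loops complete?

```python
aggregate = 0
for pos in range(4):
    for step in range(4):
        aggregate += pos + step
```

Sum of all pos+step for pos,step in 4x4
`aggregate` takes the values: 0 → 1 → 3 → 6 → 7 → 9 → 12 → 16 → 18 → 21 → 25 → 30 → 33 → 37 → 42 → 48

Answer: 48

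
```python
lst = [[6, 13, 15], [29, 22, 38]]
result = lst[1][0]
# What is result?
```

Trace:
`lst = [[6, 13, 15], [29, 22, 38]]` → lst = [[6, 13, 15], [29, 22, 38]]
`result = lst[1][0]` → result = 29
So result = 29

Answer: 29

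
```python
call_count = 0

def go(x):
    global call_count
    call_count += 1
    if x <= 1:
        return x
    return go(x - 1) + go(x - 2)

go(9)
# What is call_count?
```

Calls(x) = 1 + Calls(x-1) + Calls(x-2); Calls(0)=Calls(1)=1. For x=9 this gives 109.

Answer: 109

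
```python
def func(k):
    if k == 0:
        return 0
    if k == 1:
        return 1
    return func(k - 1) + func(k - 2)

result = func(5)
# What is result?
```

Build up from base cases: func(0)=0, func(1)=1, func(2)=1, func(3)=2, func(4)=3, func(5)=5

Answer: 5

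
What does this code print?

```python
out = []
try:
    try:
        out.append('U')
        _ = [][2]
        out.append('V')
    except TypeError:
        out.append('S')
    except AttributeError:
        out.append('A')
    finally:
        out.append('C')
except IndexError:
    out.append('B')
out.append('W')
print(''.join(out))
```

Execution trace: 'U' (inner try body) → 'C' (inner finally) → 'B' (outer except IndexError) → 'W' (after the try/except). Output: UCBW

Answer: UCBW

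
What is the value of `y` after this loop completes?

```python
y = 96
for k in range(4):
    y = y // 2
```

Halve 4 times: 96 // 2^4 = 6
`y` takes the values: 96 → 48 → 24 → 12 → 6

Answer: 6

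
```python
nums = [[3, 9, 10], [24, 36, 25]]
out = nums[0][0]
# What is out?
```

Trace:
`nums = [[3, 9, 10], [24, 36, 25]]` → nums = [[3, 9, 10], [24, 36, 25]]
`out = nums[0][0]` → out = 3
So out = 3

Answer: 3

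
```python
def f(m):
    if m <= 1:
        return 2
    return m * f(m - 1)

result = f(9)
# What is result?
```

f(9) = 9 * 8 * 7 * 6 * 5 * 4 * 3 * 2 * 2 = 725760

Answer: 725760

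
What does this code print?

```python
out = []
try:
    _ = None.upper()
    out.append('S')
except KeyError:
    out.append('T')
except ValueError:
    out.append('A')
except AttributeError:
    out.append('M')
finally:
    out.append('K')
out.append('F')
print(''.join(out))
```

Execution trace: 'M' (except AttributeError) → 'K' (finally) → 'F' (after the try/except). Output: MKF

Answer: MKF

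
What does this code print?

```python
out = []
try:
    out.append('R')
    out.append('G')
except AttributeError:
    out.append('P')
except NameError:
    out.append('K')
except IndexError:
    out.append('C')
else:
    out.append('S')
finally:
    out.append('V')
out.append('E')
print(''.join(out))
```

Execution trace: 'R' (try body) → 'G' (try body, no exception) → 'S' (else) → 'V' (finally) → 'E' (after the try/except). Output: RGSVE

Answer: RGSVE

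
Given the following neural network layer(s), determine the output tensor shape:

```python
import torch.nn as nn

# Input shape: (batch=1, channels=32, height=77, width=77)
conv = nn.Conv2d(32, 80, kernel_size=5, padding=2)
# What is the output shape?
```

Input: (1, 32, 77, 77) -> Output: (1, 80, 77, 77)

Answer: (1, 80, 77, 77)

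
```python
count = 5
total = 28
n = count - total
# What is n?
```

Trace:
`count = 5` → count = 5
`total = 28` → total = 28
`n = count - total` → n = -23
So n = -23

Answer: -23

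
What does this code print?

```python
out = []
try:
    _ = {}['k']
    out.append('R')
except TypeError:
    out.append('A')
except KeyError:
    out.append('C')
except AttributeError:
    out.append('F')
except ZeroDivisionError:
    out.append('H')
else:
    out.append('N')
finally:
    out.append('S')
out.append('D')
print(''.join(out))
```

Execution trace: 'C' (except KeyError) → 'S' (finally) → 'D' (after the try/except). Output: CSD

Answer: CSD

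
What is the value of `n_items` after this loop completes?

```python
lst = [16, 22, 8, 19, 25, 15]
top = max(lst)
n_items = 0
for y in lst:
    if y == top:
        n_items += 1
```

Count of max value 25 in [16, 22, 8, 19, 25, 15]
`n_items` takes the values: 0 → 1

Answer: 1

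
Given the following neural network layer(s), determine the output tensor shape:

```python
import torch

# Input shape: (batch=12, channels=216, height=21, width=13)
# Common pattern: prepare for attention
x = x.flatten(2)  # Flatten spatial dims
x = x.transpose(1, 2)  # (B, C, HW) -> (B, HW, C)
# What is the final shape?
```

Input: (12, 216, 21, 13) -> after flatten(2): (12, 216, 273) -> Output: (12, 273, 216)

Answer: (12, 273, 216)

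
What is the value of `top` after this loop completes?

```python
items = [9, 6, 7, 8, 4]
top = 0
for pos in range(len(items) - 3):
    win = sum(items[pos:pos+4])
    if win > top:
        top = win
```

Max sum of 4-element window in [9, 6, 7, 8, 4]
`top` takes the values: 0 → 30

Answer: 30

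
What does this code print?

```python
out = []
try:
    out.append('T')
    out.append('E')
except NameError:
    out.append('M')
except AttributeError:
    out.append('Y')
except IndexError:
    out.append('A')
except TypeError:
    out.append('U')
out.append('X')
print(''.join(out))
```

Execution trace: 'T' (try body) → 'E' (try body, no exception) → 'X' (after the try/except). Output: TEX

Answer: TEX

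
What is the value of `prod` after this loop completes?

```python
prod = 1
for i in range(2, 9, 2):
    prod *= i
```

Product of even numbers 2 to 8
`prod` takes the values: 1 → 2 → 8 → 48 → 384

Answer: 384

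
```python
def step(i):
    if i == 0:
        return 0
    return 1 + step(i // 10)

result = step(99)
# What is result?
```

Count of digits of 99: 2

Answer: 2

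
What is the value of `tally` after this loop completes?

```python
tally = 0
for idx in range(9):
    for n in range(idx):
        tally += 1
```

Triangle number: 0+1+2+...+8
`tally` takes the values: 0 → 1 → 2 → 3 → 4 → 5 → 6 → 7 → 8 → 9 → 10 → 11 → 12 → 13 → 14 → 15 → 16 → 17 → 18 → 19 → 20 → 21 → 22 → 23 → 24 → 25 → 26 → 27 → 28 → 29 → 30 → 31 → 32 → 33 → 34 → 35 → 36

Answer: 36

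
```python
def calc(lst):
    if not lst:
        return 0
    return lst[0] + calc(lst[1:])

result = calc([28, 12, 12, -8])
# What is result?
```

28 + 12 + 12 + (-8) + 0 = 44

Answer: 44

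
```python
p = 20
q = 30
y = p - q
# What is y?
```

Trace:
`p = 20` → p = 20
`q = 30` → q = 30
`y = p - q` → y = -10
So y = -10

Answer: -10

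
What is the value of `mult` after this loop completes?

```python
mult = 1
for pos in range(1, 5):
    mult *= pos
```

4! = 24
`mult` takes the values: 1 → 2 → 6 → 24

Answer: 24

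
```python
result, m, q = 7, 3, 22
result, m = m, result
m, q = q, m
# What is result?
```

Trace:
`result, m, q = 7, 3, 22` → result = 7; m = 3; q = 22
`result, m = m, result` → result = 3; m = 7
`m, q = q, m` → m = 22; q = 7
So result = 3

Answer: 3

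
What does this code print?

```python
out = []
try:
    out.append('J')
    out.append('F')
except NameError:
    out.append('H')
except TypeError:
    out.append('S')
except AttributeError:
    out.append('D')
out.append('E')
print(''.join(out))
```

Execution trace: 'J' (try body) → 'F' (try body, no exception) → 'E' (after the try/except). Output: JFE

Answer: JFE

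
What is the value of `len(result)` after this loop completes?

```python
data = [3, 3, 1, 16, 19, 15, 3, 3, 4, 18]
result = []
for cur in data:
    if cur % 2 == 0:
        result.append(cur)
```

Count even numbers in [3, 3, 1, 16, 19, 15, 3, 3, 4, 18]
`result` takes the values: [] → [16] → [16, 4] → [16, 4, 18]
So `len(result)` = 3

Answer: 3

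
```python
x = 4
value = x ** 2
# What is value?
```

Trace:
`x = 4` → x = 4
`value = x ** 2` → value = 16
So value = 16

Answer: 16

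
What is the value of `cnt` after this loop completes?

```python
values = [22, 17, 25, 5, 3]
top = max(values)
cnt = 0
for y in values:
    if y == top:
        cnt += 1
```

Count of max value 25 in [22, 17, 25, 5, 3]
`cnt` takes the values: 0 → 1

Answer: 1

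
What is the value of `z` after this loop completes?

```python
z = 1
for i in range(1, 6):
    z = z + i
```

Start at 1, add 1 through 5
`z` takes the values: 1 → 2 → 4 → 7 → 11 → 16

Answer: 16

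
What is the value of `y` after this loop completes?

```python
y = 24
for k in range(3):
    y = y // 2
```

Halve 3 times: 24 // 2^3 = 3
`y` takes the values: 24 → 12 → 6 → 3

Answer: 3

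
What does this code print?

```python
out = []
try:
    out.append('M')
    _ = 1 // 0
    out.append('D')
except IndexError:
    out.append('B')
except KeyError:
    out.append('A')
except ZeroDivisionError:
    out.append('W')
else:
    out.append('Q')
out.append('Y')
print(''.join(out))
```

Execution trace: 'M' (try body) → 'W' (except ZeroDivisionError) → 'Y' (after the try/except). Output: MWY

Answer: MWY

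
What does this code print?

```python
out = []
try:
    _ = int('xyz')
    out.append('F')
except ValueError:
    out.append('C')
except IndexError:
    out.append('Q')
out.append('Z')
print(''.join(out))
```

Execution trace: 'C' (except ValueError) → 'Z' (after the try/except). Output: CZ

Answer: CZ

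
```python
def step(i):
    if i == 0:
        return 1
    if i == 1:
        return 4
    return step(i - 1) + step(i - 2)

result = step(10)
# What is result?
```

Build up from base cases: step(0)=1, step(1)=4, step(2)=5, step(3)=9, step(4)=14, step(5)=23, step(6)=37, ..., step(10)=254

Answer: 254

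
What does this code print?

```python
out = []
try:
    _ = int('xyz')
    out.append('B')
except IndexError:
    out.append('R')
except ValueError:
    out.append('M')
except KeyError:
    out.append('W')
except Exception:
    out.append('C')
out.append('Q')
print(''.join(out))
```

Execution trace: 'M' (except ValueError) → 'Q' (after the try/except). Output: MQ

Answer: MQ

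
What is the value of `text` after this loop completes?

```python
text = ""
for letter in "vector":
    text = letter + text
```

Reverse 'vector'
`text` takes the values: "" → "v" → "ev" → "cev" → "tcev" → "otcev" → "rotcev"

Answer: "rotcev"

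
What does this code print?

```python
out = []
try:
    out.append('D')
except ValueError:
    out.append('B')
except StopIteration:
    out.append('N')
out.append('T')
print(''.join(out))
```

Execution trace: 'D' (try body, no exception) → 'T' (after the try/except). Output: DT

Answer: DT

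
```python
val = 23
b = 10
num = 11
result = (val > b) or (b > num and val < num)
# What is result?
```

Trace:
`val = 23` → val = 23
`b = 10` → b = 10
`num = 11` → num = 11
`result = (val > b) or (b > num and val < num)` → result = True
So result = True

Answer: True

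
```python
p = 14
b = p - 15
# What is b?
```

Trace:
`p = 14` → p = 14
`b = p - 15` → b = -1
So b = -1

Answer: -1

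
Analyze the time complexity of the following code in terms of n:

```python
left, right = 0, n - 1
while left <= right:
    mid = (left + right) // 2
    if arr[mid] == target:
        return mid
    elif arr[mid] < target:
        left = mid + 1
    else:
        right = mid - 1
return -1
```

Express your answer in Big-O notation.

This is Binary search in a sorted array. Time complexity: O(log n).

Answer: O(log n)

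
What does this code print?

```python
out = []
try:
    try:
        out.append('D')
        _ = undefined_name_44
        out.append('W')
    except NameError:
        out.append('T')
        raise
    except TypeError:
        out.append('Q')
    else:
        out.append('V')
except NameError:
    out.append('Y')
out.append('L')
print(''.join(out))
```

Execution trace: 'D' (inner try body) → 'T' (inner except NameError) → 'Y' (outer except NameError) → 'L' (after the try/except). Output: DTYL

Answer: DTYL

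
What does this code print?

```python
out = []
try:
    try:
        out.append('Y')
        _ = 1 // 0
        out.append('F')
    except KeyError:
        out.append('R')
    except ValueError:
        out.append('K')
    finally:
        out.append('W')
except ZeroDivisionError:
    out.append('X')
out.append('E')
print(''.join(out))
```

Execution trace: 'Y' (try body) → 'W' (finally) → 'X' (outer except ZeroDivisionError) → 'E' (after the try/except). Output: YWXE

Answer: YWXE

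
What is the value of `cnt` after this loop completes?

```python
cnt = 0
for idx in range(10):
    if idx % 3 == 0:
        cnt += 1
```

Count numbers divisible by 3 in range(10)
`cnt` takes the values: 0 → 1 → 2 → 3 → 4

Answer: 4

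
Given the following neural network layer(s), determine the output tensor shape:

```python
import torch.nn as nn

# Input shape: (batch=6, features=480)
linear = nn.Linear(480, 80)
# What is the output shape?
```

Input: (6, 480) -> Output: (6, 80)

Answer: (6, 80)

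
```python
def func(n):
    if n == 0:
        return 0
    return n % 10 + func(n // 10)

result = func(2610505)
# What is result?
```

Sum of digits of 2610505: 5 + 0 + 5 + 0 + 1 + 6 + 2 = 19

Answer: 19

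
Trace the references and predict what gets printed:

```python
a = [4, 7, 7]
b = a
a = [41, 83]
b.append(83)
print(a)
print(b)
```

Key concept: rebinding vs mutation: a is rebound to a new list, b still points at the original.
Step by step:
`a = [4, 7, 7]` → a = [4, 7, 7]
`b = a` → b = [4, 7, 7] (same object as a)
`a = [41, 83]` → a = [41, 83]
`b.append(83)` → b = [4, 7, 7, 83]
`print(a)` → prints [41, 83]
`print(b)` → prints [4, 7, 7, 83]

Answer:
[41, 83]
[4, 7, 7, 83]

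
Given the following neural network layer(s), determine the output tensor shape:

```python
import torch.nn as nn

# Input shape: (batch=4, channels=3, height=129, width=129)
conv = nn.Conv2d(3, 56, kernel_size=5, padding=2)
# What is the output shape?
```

Input: (4, 3, 129, 129) -> Output: (4, 56, 129, 129)

Answer: (4, 56, 129, 129)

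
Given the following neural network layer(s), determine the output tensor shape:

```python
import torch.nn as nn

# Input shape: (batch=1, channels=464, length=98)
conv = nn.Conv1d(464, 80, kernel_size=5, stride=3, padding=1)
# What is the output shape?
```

Input: (1, 464, 98) -> Output: (1, 80, 32)

Answer: (1, 80, 32)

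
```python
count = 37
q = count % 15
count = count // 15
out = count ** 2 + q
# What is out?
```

Trace:
`count = 37` → count = 37
`q = count % 15` → q = 7
`count = count // 15` → count = 2
`out = count ** 2 + q` → out = 11
So out = 11

Answer: 11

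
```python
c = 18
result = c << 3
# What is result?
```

Trace:
`c = 18` → c = 18
`result = c << 3` → result = 144
So result = 144

Answer: 144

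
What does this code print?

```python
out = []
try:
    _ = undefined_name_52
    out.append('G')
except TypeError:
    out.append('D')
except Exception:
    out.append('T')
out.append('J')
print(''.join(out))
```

Execution trace: 'T' (except Exception) → 'J' (after the try/except). Output: TJ

Answer: TJ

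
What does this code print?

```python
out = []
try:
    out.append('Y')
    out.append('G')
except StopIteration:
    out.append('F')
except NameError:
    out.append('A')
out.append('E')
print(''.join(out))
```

Execution trace: 'Y' (try body) → 'G' (try body, no exception) → 'E' (after the try/except). Output: YGE

Answer: YGE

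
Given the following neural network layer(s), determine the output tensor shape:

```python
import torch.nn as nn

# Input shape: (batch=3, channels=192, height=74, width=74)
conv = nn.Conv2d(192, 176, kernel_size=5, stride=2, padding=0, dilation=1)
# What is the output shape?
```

Input: (3, 192, 74, 74) -> Output: (3, 176, 35, 35)

Answer: (3, 176, 35, 35)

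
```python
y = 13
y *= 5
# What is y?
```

Trace:
`y = 13` → y = 13
`y *= 5` → y = 65
So y = 65

Answer: 65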